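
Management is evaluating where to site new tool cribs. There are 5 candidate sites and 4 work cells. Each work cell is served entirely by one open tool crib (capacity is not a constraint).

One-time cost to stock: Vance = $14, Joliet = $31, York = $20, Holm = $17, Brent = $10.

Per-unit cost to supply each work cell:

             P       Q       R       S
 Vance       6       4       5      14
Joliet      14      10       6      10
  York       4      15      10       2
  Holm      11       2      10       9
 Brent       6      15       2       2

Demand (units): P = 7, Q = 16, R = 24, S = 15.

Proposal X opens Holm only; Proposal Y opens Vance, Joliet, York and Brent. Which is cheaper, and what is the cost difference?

Proposal Y is cheaper by 256.

Proposal X: {Holm}: P→Holm 11·7=77, Q→Holm 2·16=32, R→Holm 10·24=240, S→Holm 9·15=135. Service 484; fixed 17; total 501.
Proposal Y: {Vance, Joliet, York, Brent}: P→York 4·7=28, Q→Vance 4·16=64, R→Brent 2·24=48, S→York 2·15=30. Service 170; fixed 75; total 245.
Difference: |501 − 245| = 256.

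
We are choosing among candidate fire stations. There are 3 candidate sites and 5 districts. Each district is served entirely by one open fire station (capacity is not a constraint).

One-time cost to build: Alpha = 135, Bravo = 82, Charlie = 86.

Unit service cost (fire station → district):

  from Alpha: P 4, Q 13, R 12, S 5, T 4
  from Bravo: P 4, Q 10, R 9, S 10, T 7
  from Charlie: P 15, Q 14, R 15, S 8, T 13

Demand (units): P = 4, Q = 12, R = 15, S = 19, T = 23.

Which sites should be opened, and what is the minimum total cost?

For any fixed open set, each district goes to its cheapest open site; total = fixed + service.
{Alpha}: P→Alpha 4·4=16, Q→Alpha 13·12=156, R→Alpha 12·15=180, S→Alpha 5·19=95, T→Alpha 4·23=92. Service 539; fixed 135; total 674.
{Alpha, Bravo}: P→Alpha 4·4=16, Q→Bravo 10·12=120, R→Bravo 9·15=135, S→Alpha 5·19=95, T→Alpha 4·23=92. Service 458; fixed 217; total 675.
{Bravo}: service 622 + fixed 82 = 704
{Alpha, Bravo, Charlie}: service 458 + fixed 303 = 761
No other subset beats 674.

Open Alpha only; minimum total cost 674.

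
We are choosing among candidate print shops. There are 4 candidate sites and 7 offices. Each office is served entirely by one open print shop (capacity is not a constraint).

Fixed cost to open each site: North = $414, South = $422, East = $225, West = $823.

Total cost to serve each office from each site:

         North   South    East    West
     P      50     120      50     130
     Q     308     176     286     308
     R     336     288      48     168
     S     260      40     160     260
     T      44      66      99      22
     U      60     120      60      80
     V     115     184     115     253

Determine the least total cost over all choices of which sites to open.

Minimum total cost: 1043

For any fixed open set, each office goes to its cheapest open site; total = fixed + service.
{East}: P→East 50, Q→East 286, R→East 48, S→East 160, T→East 99, U→East 60, V→East 115. Service 818; fixed 225; total 1043.
{South, East}: P→East 50, Q→South 176, R→East 48, S→South 40, T→South 66, U→East 60, V→East 115. Service 555; fixed 647; total 1202.
{North, East}: service 763 + fixed 639 = 1402
{North, South, East, West}: service 511 + fixed 1884 = 2395
(All 15 nonempty subsets were checked; East only is lowest.)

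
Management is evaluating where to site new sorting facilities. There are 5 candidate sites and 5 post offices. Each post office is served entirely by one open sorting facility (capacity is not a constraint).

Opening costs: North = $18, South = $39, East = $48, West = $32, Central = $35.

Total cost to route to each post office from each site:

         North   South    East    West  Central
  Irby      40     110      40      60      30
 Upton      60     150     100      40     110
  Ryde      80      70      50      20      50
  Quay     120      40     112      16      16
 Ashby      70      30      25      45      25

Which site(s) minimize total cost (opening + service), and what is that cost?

For any fixed open set, each post office goes to its cheapest open site; total = fixed + service.
{West, Central}: Irby→Central 30, Upton→West 40, Ryde→West 20, Quay→West 16, Ashby→Central 25. Service 131; fixed 67; total 198.
{North, West}: service 161 + fixed 50 = 211
{West}: service 181 + fixed 32 = 213
{North, South, East, West, Central}: Irby→Central 30, Upton→West 40, Ryde→West 20, Quay→West 16, Ashby→East 25. Service 131; fixed 172; total 303.
No other subset beats 198.

Open West and Central; minimum total cost 198.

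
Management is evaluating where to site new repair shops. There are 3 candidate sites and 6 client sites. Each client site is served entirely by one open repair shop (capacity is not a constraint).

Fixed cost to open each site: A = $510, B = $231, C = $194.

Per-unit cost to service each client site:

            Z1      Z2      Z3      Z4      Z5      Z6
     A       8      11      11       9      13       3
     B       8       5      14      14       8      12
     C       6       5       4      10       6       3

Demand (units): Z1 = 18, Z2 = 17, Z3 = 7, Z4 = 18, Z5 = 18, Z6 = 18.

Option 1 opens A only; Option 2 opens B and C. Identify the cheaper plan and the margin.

Option 2 is cheaper by 380.

Option 1: {A}: Z1→A 8·18=144, Z2→A 11·17=187, Z3→A 11·7=77, Z4→A 9·18=162, Z5→A 13·18=234, Z6→A 3·18=54. Service 858; fixed 510; total 1368.
Option 2: {B, C}: Z1→C 6·18=108, Z2→B 5·17=85, Z3→C 4·7=28, Z4→C 10·18=180, Z5→C 6·18=108, Z6→C 3·18=54. Service 563; fixed 425; total 988.
Difference: |1368 − 988| = 380.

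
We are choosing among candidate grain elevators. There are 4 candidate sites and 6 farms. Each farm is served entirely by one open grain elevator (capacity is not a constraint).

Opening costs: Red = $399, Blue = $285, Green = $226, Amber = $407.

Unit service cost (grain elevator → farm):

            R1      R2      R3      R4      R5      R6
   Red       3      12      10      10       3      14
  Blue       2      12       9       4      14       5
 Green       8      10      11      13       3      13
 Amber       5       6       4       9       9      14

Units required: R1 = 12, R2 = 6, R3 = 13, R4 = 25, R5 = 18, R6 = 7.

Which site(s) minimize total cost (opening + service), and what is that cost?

For any fixed open set, each farm goes to its cheapest open site; total = fixed + service.
{Blue}: R1→Blue 2·12=24, R2→Blue 12·6=72, R3→Blue 9·13=117, R4→Blue 4·25=100, R5→Blue 14·18=252, R6→Blue 5·7=35. Service 600; fixed 285; total 885.
{Blue, Green}: R1→Blue 2·12=24, R2→Green 10·6=60, R3→Blue 9·13=117, R4→Blue 4·25=100, R5→Green 3·18=54, R6→Blue 5·7=35. Service 390; fixed 511; total 901.
{Green}: R1→Green 8·12=96, R2→Green 10·6=60, R3→Green 11·13=143, R4→Green 13·25=325, R5→Green 3·18=54, R6→Green 13·7=91. Service 769; fixed 226; total 995.
{Red, Blue, Green, Amber}: R1→Blue 2·12=24, R2→Amber 6·6=36, R3→Amber 4·13=52, R4→Blue 4·25=100, R5→Red 3·18=54, R6→Blue 5·7=35. Service 301; fixed 1317; total 1618.
No other subset beats 885.

Open Blue only; minimum total cost 885.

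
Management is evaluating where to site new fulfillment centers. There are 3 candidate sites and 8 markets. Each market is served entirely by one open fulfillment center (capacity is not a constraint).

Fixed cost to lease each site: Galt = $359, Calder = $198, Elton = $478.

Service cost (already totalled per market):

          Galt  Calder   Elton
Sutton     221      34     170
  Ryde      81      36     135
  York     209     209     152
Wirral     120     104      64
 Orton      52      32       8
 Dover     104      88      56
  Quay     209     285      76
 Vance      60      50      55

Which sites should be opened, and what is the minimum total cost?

For any fixed open set, each market goes to its cheapest open site; total = fixed + service.
{Calder}: Sutton→Calder 34, Ryde→Calder 36, York→Calder 209, Wirral→Calder 104, Orton→Calder 32, Dover→Calder 88, Quay→Calder 285, Vance→Calder 50. Service 838; fixed 198; total 1036.
{Calder, Elton}: Sutton→Calder 34, Ryde→Calder 36, York→Elton 152, Wirral→Elton 64, Orton→Elton 8, Dover→Elton 56, Quay→Elton 76, Vance→Calder 50. Service 476; fixed 676; total 1152.
{Elton}: service 716 + fixed 478 = 1194
{Galt, Calder, Elton}: Sutton→Calder 34, Ryde→Calder 36, York→Elton 152, Wirral→Elton 64, Orton→Elton 8, Dover→Elton 56, Quay→Elton 76, Vance→Calder 50. Service 476; fixed 1035; total 1511.
No other subset beats 1036.

Open Calder only; minimum total cost 1036.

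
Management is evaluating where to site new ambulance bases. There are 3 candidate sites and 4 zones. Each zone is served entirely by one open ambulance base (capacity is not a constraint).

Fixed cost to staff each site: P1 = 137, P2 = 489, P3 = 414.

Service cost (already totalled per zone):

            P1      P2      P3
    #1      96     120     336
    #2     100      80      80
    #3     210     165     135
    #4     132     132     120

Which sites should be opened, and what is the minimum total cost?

Open P1 only; minimum total cost 675.

For any fixed open set, each zone goes to its cheapest open site; total = fixed + service.
{P1}: #1→P1 96, #2→P1 100, #3→P1 210, #4→P1 132. Service 538; fixed 137; total 675.
{P1, P3}: #1→P1 96, #2→P3 80, #3→P3 135, #4→P3 120. Service 431; fixed 551; total 982.
{P2}: service 497 + fixed 489 = 986
{P1, P2, P3}: service 431 + fixed 1040 = 1471
(All 7 nonempty subsets were checked; P1 only is lowest.)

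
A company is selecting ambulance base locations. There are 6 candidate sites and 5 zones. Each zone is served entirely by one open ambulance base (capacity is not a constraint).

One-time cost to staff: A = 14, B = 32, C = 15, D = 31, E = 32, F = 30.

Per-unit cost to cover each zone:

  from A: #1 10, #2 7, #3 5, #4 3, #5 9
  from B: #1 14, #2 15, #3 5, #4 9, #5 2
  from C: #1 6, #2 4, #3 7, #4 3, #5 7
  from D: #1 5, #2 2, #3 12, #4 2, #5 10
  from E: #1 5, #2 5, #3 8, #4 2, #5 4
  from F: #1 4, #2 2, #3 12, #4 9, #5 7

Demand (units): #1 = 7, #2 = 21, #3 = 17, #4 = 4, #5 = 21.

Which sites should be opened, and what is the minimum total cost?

For any fixed open set, each zone goes to its cheapest open site; total = fixed + service.
{B, D}: #1→D 5·7=35, #2→D 2·21=42, #3→B 5·17=85, #4→D 2·4=8, #5→B 2·21=42. Service 212; fixed 63; total 275.
{A, B, F}: #1→F 4·7=28, #2→F 2·21=42, #3→A 5·17=85, #4→A 3·4=12, #5→B 2·21=42. Service 209; fixed 76; total 285.
{B, C, F}: #1→F 4·7=28, #2→F 2·21=42, #3→B 5·17=85, #4→C 3·4=12, #5→B 2·21=42. Service 209; fixed 77; total 286.
{A, B, C, D, E, F}: service 205 + fixed 154 = 359
No other subset beats 275.

Open B and D; minimum total cost 275.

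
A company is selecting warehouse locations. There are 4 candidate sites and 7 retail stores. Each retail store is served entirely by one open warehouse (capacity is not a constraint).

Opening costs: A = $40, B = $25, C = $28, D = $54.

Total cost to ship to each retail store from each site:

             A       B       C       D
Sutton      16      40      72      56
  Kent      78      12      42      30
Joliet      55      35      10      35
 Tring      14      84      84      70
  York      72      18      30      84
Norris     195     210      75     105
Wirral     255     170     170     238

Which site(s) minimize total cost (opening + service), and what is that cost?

Open A, B and C; minimum total cost 408.

For any fixed open set, each retail store goes to its cheapest open site; total = fixed + service.
{A, B, C}: Sutton→A 16, Kent→B 12, Joliet→C 10, Tring→A 14, York→B 18, Norris→C 75, Wirral→B 170. Service 315; fixed 93; total 408.
{A, C}: service 357 + fixed 68 = 425
{A, B, C, D}: service 315 + fixed 147 = 462
{B}: Sutton→B 40, Kent→B 12, Joliet→B 35, Tring→B 84, York→B 18, Norris→B 210, Wirral→B 170. Service 569; fixed 25; total 594.
No other subset beats 408.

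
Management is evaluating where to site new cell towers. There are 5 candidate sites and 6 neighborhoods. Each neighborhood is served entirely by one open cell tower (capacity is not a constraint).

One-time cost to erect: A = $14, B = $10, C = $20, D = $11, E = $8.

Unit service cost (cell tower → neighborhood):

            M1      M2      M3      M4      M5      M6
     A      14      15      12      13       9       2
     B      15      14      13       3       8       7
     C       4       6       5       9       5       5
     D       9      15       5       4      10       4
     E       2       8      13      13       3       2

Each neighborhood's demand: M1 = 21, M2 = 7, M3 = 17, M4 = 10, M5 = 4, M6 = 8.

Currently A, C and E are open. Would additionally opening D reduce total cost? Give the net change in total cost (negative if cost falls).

Current service cost with {A, C, E}: 287.
Adding D: each neighborhood re-picks its cheapest; new service cost 237, saving 50.
Extra fixed cost: 11. Net change = 11 − 50 = -39.
(Totals: 329 → 290.)

Yes — net change −39 (cost falls by 39).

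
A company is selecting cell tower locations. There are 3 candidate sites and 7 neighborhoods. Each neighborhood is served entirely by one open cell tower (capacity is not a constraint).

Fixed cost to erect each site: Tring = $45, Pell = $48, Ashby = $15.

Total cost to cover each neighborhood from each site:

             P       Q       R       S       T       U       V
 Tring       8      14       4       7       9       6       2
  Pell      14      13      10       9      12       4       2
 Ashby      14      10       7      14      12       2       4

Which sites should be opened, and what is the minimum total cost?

Open Ashby only; minimum total cost 78.

For any fixed open set, each neighborhood goes to its cheapest open site; total = fixed + service.
{Ashby}: P→Ashby 14, Q→Ashby 10, R→Ashby 7, S→Ashby 14, T→Ashby 12, U→Ashby 2, V→Ashby 4. Service 63; fixed 15; total 78.
{Tring}: service 50 + fixed 45 = 95
{Tring, Ashby}: P→Tring 8, Q→Ashby 10, R→Tring 4, S→Tring 7, T→Tring 9, U→Ashby 2, V→Tring 2. Service 42; fixed 60; total 102.
{Tring, Pell, Ashby}: service 42 + fixed 108 = 150
No other subset beats 78.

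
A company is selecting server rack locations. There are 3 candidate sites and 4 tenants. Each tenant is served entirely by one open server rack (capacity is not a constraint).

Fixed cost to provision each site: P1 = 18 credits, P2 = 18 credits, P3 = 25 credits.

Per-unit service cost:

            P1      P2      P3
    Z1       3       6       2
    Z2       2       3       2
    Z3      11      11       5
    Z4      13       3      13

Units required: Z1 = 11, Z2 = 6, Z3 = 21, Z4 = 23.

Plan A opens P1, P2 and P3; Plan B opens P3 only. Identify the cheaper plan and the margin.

Plan A is cheaper by 194.

Plan A: {P1, P2, P3}: Z1→P3 2·11=22, Z2→P1 2·6=12, Z3→P3 5·21=105, Z4→P2 3·23=69. Service 208; fixed 61; total 269.
Plan B: {P3}: Z1→P3 2·11=22, Z2→P3 2·6=12, Z3→P3 5·21=105, Z4→P3 13·23=299. Service 438; fixed 25; total 463.
Difference: |269 − 463| = 194.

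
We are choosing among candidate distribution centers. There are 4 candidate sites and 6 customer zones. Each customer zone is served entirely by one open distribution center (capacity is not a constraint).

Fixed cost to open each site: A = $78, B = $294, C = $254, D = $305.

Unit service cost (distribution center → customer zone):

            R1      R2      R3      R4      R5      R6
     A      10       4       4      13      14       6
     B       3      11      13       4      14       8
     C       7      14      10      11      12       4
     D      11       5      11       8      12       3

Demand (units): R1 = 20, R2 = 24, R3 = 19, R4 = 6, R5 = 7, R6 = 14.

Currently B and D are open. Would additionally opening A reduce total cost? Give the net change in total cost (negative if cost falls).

Current service cost with {B, D}: 539.
Adding A: each customer zone re-picks its cheapest; new service cost 382, saving 157.
Extra fixed cost: 78. Net change = 78 − 157 = -79.
(Totals: 1138 → 1059.)

Yes — net change −79 (cost falls by 79).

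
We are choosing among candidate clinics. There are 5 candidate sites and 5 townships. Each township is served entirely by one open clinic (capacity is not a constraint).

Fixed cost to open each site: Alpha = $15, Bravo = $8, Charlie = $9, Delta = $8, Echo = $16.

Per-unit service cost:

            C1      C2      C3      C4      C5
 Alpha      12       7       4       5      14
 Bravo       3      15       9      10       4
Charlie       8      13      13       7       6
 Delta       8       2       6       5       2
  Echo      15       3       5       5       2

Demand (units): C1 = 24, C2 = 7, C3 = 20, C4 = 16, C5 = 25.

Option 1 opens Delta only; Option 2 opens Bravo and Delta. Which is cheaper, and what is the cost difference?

Option 1: {Delta}: C1→Delta 8·24=192, C2→Delta 2·7=14, C3→Delta 6·20=120, C4→Delta 5·16=80, C5→Delta 2·25=50. Service 456; fixed 8; total 464.
Option 2: {Bravo, Delta}: C1→Bravo 3·24=72, C2→Delta 2·7=14, C3→Delta 6·20=120, C4→Delta 5·16=80, C5→Delta 2·25=50. Service 336; fixed 16; total 352.
Difference: |464 − 352| = 112.

Option 2 is cheaper by 112.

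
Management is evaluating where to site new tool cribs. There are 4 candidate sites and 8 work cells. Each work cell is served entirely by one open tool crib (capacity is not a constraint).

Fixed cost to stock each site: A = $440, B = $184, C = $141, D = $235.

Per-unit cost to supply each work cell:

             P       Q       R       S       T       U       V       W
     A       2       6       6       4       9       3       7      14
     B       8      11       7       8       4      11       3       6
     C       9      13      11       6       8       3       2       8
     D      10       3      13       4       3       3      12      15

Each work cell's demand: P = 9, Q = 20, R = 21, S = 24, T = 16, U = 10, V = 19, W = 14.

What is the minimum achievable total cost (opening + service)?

For any fixed open set, each work cell goes to its cheapest open site; total = fixed + service.
{B, D}: P→B 8·9=72, Q→D 3·20=60, R→B 7·21=147, S→D 4·24=96, T→D 3·16=48, U→D 3·10=30, V→B 3·19=57, W→B 6·14=84. Service 594; fixed 419; total 1013.
{C, D}: service 696 + fixed 376 = 1072
{B, C}: service 799 + fixed 325 = 1124
{A, B, C, D}: service 500 + fixed 1000 = 1500
(All 15 nonempty subsets were checked; B and D is lowest.)

Minimum total cost: 1013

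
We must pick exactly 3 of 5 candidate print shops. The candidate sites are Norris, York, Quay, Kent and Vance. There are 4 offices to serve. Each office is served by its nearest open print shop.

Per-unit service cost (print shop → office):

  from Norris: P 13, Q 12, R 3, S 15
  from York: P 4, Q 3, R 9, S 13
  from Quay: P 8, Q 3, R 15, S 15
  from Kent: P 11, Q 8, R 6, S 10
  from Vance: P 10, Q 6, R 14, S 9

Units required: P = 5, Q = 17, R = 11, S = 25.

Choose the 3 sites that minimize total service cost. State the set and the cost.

With exactly 3 open, each office uses its cheapest among the chosen.
{Norris, York, Vance}: P→York 4·5=20, Q→York 3·17=51, R→Norris 3·11=33, S→Vance 9·25=225. Service cost 329.
{Norris, Quay, Vance}: service cost 349
{Norris, York, Kent}: service cost 354
Among all 10 size-3 choices, {Norris, York, Vance} is lowest.

Choose Norris, York and Vance; total service cost 329.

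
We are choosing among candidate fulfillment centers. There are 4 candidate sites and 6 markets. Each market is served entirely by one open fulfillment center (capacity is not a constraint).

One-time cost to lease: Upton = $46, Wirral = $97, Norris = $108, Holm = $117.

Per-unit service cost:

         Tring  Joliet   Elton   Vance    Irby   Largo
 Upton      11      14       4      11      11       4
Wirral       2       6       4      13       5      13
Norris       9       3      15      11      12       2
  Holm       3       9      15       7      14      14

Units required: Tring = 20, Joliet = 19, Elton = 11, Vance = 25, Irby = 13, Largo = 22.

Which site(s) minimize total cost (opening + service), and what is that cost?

Open Wirral and Norris; minimum total cost 730.

For any fixed open set, each market goes to its cheapest open site; total = fixed + service.
{Wirral, Norris}: Tring→Wirral 2·20=40, Joliet→Norris 3·19=57, Elton→Wirral 4·11=44, Vance→Norris 11·25=275, Irby→Wirral 5·13=65, Largo→Norris 2·22=44. Service 525; fixed 205; total 730.
{Wirral, Norris, Holm}: service 425 + fixed 322 = 747
{Upton, Wirral}: Tring→Wirral 2·20=40, Joliet→Wirral 6·19=114, Elton→Upton 4·11=44, Vance→Upton 11·25=275, Irby→Wirral 5·13=65, Largo→Upton 4·22=88. Service 626; fixed 143; total 769.
{Upton, Wirral, Norris, Holm}: service 425 + fixed 368 = 793
(All 15 nonempty subsets were checked; Wirral and Norris is lowest.)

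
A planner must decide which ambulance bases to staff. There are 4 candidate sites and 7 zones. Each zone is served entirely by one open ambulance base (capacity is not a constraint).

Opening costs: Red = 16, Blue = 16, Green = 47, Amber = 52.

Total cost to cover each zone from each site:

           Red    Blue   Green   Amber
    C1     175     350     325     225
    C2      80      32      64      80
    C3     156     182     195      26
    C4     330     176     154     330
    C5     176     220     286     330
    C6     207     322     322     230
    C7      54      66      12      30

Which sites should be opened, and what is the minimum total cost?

For any fixed open set, each zone goes to its cheapest open site; total = fixed + service.
{Red, Blue, Amber}: C1→Red 175, C2→Blue 32, C3→Amber 26, C4→Blue 176, C5→Red 176, C6→Red 207, C7→Amber 30. Service 822; fixed 84; total 906.
{Red, Blue, Green, Amber}: C1→Red 175, C2→Blue 32, C3→Amber 26, C4→Green 154, C5→Red 176, C6→Red 207, C7→Green 12. Service 782; fixed 131; total 913.
{Red, Green, Amber}: service 814 + fixed 115 = 929
{Red}: C1→Red 175, C2→Red 80, C3→Red 156, C4→Red 330, C5→Red 176, C6→Red 207, C7→Red 54. Service 1178; fixed 16; total 1194.
No other subset beats 906.

Open Red, Blue and Amber; minimum total cost 906.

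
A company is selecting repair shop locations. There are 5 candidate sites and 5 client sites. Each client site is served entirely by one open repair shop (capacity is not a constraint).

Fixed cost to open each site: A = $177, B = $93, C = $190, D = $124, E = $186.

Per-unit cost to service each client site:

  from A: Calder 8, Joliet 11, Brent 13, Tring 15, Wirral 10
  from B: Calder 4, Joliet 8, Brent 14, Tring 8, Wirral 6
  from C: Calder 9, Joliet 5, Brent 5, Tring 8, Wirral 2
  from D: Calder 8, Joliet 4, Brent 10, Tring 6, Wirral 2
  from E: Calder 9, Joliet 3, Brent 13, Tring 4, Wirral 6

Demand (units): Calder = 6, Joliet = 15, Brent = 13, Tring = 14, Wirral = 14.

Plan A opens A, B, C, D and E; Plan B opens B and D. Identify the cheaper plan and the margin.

Plan A: {A, B, C, D, E}: Calder→B 4·6=24, Joliet→E 3·15=45, Brent→C 5·13=65, Tring→E 4·14=56, Wirral→C 2·14=28. Service 218; fixed 770; total 988.
Plan B: {B, D}: Calder→B 4·6=24, Joliet→D 4·15=60, Brent→D 10·13=130, Tring→D 6·14=84, Wirral→D 2·14=28. Service 326; fixed 217; total 543.
Difference: |988 − 543| = 445.

Plan B is cheaper by 445.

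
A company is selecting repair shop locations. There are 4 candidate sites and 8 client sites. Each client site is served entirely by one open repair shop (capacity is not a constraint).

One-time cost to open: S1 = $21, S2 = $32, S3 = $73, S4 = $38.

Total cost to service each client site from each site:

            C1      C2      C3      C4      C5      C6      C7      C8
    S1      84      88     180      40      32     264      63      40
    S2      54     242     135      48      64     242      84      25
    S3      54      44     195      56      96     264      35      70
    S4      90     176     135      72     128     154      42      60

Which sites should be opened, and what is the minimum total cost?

Open S1, S2 and S4; minimum total cost 661.

For any fixed open set, each client site goes to its cheapest open site; total = fixed + service.
{S1, S2, S4}: C1→S2 54, C2→S1 88, C3→S2 135, C4→S1 40, C5→S1 32, C6→S4 154, C7→S4 42, C8→S2 25. Service 570; fixed 91; total 661.
{S1, S3, S4}: C1→S3 54, C2→S3 44, C3→S4 135, C4→S1 40, C5→S1 32, C6→S4 154, C7→S3 35, C8→S1 40. Service 534; fixed 132; total 666.
{S1, S4}: service 615 + fixed 59 = 674
{S1, S2, S3, S4}: service 519 + fixed 164 = 683
No other subset beats 661.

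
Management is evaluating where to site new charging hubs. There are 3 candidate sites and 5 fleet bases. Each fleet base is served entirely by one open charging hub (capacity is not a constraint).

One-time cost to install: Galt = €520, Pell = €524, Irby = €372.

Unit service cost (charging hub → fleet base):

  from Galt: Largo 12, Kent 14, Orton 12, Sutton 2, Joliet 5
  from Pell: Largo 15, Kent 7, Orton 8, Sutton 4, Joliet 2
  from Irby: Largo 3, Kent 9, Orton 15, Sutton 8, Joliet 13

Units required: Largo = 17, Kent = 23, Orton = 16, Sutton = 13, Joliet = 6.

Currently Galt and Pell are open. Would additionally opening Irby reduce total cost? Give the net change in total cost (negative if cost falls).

Current service cost with {Galt, Pell}: 531.
Adding Irby: each fleet base re-picks its cheapest; new service cost 378, saving 153.
Extra fixed cost: 372. Net change = 372 − 153 = 219.
(Totals: 1575 → 1794.)

No — net change +219 (cost rises by 219).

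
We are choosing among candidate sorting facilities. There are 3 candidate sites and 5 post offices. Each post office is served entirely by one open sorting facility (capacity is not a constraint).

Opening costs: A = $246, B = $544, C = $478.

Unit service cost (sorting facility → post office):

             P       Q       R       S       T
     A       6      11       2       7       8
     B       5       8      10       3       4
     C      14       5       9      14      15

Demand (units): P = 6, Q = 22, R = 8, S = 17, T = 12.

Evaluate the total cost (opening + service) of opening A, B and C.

Each post office is assigned to its cheapest site among the open ones.
{A, B, C}: P→B 5·6=30, Q→C 5·22=110, R→A 2·8=16, S→B 3·17=51, T→B 4·12=48. Service 255; fixed 1268; total 1523.

Total cost: 1523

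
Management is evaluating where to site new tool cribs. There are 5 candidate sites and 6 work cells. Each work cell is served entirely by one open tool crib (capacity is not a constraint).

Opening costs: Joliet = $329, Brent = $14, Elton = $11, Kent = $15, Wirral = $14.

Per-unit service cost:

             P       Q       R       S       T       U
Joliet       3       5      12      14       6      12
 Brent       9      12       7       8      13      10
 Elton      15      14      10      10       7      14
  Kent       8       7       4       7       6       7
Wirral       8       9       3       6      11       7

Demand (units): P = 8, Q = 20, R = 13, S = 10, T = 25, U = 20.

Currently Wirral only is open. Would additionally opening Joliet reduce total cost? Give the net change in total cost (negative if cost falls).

Current service cost with {Wirral}: 758.
Adding Joliet: each work cell re-picks its cheapest; new service cost 513, saving 245.
Extra fixed cost: 329. Net change = 329 − 245 = 84.
(Totals: 772 → 856.)

No — net change +84 (cost rises by 84).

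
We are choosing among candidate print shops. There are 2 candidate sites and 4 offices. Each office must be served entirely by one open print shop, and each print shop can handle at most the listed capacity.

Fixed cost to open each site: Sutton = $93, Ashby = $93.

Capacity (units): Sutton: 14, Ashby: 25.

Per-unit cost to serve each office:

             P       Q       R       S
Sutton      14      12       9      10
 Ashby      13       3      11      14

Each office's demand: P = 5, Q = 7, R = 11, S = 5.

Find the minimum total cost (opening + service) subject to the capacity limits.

Open {Sutton, Ashby}: P→Ashby 13·5=65, Q→Ashby 3·7=21, R→Sutton 9·11=99, S→Ashby 14·5=70.
Loads: Sutton carries 11/14, Ashby carries 17/25. Service 255; fixed 186; total 441.
Next best feasible plan costs 443.

Minimum total cost: 441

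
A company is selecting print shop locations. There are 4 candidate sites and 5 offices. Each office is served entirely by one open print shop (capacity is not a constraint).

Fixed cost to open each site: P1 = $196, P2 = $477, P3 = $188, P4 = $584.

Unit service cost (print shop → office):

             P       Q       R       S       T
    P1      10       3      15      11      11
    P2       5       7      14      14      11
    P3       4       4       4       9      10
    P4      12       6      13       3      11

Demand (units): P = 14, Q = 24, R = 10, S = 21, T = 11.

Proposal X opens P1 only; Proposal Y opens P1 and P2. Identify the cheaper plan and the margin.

Proposal X: {P1}: P→P1 10·14=140, Q→P1 3·24=72, R→P1 15·10=150, S→P1 11·21=231, T→P1 11·11=121. Service 714; fixed 196; total 910.
Proposal Y: {P1, P2}: P→P2 5·14=70, Q→P1 3·24=72, R→P2 14·10=140, S→P1 11·21=231, T→P1 11·11=121. Service 634; fixed 673; total 1307.
Difference: |910 − 1307| = 397.

Proposal X is cheaper by 397.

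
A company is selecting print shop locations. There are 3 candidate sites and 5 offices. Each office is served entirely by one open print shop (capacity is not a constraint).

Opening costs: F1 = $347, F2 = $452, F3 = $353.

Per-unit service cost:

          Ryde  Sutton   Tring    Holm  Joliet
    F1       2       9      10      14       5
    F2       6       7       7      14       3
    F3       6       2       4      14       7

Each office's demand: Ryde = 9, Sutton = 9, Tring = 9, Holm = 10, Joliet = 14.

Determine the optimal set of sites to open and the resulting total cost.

For any fixed open set, each office goes to its cheapest open site; total = fixed + service.
{F3}: Ryde→F3 6·9=54, Sutton→F3 2·9=18, Tring→F3 4·9=36, Holm→F3 14·10=140, Joliet→F3 7·14=98. Service 346; fixed 353; total 699.
{F1}: Ryde→F1 2·9=18, Sutton→F1 9·9=81, Tring→F1 10·9=90, Holm→F1 14·10=140, Joliet→F1 5·14=70. Service 399; fixed 347; total 746.
{F2}: Ryde→F2 6·9=54, Sutton→F2 7·9=63, Tring→F2 7·9=63, Holm→F2 14·10=140, Joliet→F2 3·14=42. Service 362; fixed 452; total 814.
{F1, F2, F3}: Ryde→F1 2·9=18, Sutton→F3 2·9=18, Tring→F3 4·9=36, Holm→F1 14·10=140, Joliet→F2 3·14=42. Service 254; fixed 1152; total 1406.
No other subset beats 699.

Open F3 only; minimum total cost 699.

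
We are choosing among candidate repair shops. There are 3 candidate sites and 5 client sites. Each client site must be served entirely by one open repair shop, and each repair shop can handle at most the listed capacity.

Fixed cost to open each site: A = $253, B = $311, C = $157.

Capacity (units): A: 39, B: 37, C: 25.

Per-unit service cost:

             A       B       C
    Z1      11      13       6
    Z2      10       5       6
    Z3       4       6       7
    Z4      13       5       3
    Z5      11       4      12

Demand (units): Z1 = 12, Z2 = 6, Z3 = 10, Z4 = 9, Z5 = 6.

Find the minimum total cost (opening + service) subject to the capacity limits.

Open {A, C}: Z1→C 6·12=72, Z2→A 10·6=60, Z3→A 4·10=40, Z4→C 3·9=27, Z5→A 11·6=66.
Loads: A carries 22/39, C carries 21/25. Service 265; fixed 410; total 675.
Next best feasible plan costs 681.

Minimum total cost: 675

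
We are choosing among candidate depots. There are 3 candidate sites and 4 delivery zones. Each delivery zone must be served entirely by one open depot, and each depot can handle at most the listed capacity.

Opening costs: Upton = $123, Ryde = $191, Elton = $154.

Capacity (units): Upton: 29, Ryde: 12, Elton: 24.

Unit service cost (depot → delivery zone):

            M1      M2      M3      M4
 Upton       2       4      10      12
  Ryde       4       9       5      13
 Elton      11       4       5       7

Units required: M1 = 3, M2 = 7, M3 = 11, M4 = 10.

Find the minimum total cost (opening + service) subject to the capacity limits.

Minimum total cost: 436

Open {Upton, Elton}: M1→Upton 2·3=6, M2→Upton 4·7=28, M3→Elton 5·11=55, M4→Elton 7·10=70.
Loads: Upton carries 10/29, Elton carries 21/24. Service 159; fixed 277; total 436.
Next best feasible plan costs 463.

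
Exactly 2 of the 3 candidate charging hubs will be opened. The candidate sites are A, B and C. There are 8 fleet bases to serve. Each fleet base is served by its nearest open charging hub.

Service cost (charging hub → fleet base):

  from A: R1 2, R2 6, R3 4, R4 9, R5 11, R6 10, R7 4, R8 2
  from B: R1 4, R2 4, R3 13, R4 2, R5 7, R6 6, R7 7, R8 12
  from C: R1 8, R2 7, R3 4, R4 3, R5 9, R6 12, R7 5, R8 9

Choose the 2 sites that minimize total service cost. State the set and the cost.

With exactly 2 open, each fleet base uses its cheapest among the chosen.
{A, B}: R1→A 2, R2→B 4, R3→A 4, R4→B 2, R5→B 7, R6→B 6, R7→A 4, R8→A 2. Service cost 31.
{A, C}: service cost 40
{B, C}: service cost 41
Among all 3 size-2 choices, {A, B} is lowest.

Choose A and B; total service cost 31.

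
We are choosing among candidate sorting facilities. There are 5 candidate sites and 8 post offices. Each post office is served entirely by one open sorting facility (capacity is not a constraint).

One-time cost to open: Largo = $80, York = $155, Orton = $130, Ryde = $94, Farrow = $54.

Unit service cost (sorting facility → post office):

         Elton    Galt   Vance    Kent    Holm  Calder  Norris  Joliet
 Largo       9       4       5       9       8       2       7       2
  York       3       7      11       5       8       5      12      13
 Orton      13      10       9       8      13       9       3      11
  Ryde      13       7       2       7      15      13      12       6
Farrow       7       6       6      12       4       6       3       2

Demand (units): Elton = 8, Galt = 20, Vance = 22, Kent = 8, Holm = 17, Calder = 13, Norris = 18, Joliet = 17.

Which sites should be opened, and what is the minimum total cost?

Open Largo and Farrow; minimum total cost 634.

For any fixed open set, each post office goes to its cheapest open site; total = fixed + service.
{Largo, Farrow}: Elton→Farrow 7·8=56, Galt→Largo 4·20=80, Vance→Largo 5·22=110, Kent→Largo 9·8=72, Holm→Farrow 4·17=68, Calder→Largo 2·13=26, Norris→Farrow 3·18=54, Joliet→Largo 2·17=34. Service 500; fixed 134; total 634.
{Largo, Ryde, Farrow}: Elton→Farrow 7·8=56, Galt→Largo 4·20=80, Vance→Ryde 2·22=44, Kent→Ryde 7·8=56, Holm→Farrow 4·17=68, Calder→Largo 2·13=26, Norris→Farrow 3·18=54, Joliet→Largo 2·17=34. Service 418; fixed 228; total 646.
{Ryde, Farrow}: service 510 + fixed 148 = 658
{Largo, York, Orton, Ryde, Farrow}: service 370 + fixed 513 = 883
No other subset beats 634.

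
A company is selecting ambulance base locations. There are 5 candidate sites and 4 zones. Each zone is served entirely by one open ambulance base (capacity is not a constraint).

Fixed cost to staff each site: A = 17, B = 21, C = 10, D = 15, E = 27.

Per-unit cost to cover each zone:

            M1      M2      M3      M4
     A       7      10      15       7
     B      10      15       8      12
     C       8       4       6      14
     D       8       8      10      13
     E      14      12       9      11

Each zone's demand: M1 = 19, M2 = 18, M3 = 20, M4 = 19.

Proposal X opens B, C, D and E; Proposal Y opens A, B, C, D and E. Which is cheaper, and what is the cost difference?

Proposal X: {B, C, D, E}: M1→C 8·19=152, M2→C 4·18=72, M3→C 6·20=120, M4→E 11·19=209. Service 553; fixed 73; total 626.
Proposal Y: {A, B, C, D, E}: M1→A 7·19=133, M2→C 4·18=72, M3→C 6·20=120, M4→A 7·19=133. Service 458; fixed 90; total 548.
Difference: |626 − 548| = 78.

Proposal Y is cheaper by 78.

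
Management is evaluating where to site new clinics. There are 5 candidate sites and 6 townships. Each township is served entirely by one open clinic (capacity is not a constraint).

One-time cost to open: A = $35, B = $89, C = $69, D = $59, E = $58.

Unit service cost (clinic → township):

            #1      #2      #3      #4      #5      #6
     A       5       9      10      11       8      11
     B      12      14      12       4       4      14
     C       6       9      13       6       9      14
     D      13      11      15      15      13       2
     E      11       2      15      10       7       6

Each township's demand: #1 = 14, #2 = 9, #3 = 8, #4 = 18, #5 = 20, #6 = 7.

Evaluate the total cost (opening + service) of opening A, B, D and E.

Each township is assigned to its cheapest site among the open ones.
{A, B, D, E}: #1→A 5·14=70, #2→E 2·9=18, #3→A 10·8=80, #4→B 4·18=72, #5→B 4·20=80, #6→D 2·7=14. Service 334; fixed 241; total 575.

Total cost: 575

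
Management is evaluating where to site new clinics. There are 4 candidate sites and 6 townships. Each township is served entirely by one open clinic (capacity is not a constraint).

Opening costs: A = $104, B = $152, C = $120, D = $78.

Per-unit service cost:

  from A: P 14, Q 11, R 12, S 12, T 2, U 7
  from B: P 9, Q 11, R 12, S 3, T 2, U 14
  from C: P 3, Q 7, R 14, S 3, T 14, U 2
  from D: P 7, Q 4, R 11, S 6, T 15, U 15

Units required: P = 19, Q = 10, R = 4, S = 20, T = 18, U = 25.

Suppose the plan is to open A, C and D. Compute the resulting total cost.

Total cost: 589

Each township is assigned to its cheapest site among the open ones.
{A, C, D}: P→C 3·19=57, Q→D 4·10=40, R→D 11·4=44, S→C 3·20=60, T→A 2·18=36, U→C 2·25=50. Service 287; fixed 302; total 589.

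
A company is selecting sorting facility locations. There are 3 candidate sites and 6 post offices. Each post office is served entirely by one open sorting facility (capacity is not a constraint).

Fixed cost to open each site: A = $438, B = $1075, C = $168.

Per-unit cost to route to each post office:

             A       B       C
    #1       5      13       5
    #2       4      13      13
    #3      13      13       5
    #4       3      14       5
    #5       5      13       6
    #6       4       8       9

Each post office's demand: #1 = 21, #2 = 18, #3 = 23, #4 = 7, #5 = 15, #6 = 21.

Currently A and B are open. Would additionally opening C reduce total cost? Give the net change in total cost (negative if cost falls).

Current service cost with {A, B}: 656.
Adding C: each post office re-picks its cheapest; new service cost 472, saving 184.
Extra fixed cost: 168. Net change = 168 − 184 = -16.
(Totals: 2169 → 2153.)

Yes — net change −16 (cost falls by 16).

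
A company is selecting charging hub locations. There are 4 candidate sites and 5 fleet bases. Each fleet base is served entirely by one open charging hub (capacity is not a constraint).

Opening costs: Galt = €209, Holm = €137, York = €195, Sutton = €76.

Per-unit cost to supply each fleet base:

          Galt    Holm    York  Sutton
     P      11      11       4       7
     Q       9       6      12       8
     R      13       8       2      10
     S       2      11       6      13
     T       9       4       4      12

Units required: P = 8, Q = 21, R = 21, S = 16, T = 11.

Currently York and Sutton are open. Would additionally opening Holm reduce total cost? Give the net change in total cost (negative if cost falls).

Current service cost with {York, Sutton}: 382.
Adding Holm: each fleet base re-picks its cheapest; new service cost 340, saving 42.
Extra fixed cost: 137. Net change = 137 − 42 = 95.
(Totals: 653 → 748.)

No — net change +95 (cost rises by 95).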